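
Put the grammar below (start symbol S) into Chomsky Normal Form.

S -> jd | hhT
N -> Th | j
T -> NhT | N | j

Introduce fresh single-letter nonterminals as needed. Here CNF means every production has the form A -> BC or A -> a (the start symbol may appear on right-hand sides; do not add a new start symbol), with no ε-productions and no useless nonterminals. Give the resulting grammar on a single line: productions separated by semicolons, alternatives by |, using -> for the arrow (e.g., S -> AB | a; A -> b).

S -> AD | BC; A -> h; B -> j; C -> d; D -> AT; E -> AT; N -> j | TA; T -> j | NE | TA

No ε-productions.
After unit-elimination: S -> jd | hhT; N -> j | Th; T -> j | Th | NhT.
TERM: introduce C -> d, A -> h, B -> j and substitute in every rule of length ≥2.
BIN: S -> AAT becomes S -> AD, D -> AT; T -> NAT becomes T -> NE, E -> AT.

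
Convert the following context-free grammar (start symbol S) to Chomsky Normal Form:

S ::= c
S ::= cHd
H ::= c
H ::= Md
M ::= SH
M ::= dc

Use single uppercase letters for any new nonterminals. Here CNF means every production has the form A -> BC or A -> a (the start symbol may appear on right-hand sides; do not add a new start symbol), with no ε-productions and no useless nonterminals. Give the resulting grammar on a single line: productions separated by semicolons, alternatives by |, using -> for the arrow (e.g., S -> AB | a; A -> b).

S -> c | BC; A -> d; B -> c; C -> HA; H -> c | MA; M -> AB | SH

No ε-productions.
No unit productions to eliminate.
TERM: introduce B -> c, A -> d and substitute in every rule of length ≥2.
BIN: S -> BHA becomes S -> BC, C -> HA.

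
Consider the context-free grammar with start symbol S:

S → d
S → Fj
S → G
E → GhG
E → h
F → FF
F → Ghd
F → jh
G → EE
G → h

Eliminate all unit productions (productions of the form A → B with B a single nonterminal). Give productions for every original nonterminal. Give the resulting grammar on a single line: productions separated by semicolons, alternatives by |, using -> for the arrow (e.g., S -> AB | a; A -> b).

Unit productions: S->G.
Unit pairs (A ⇒* B via units): (S,G).
S: inherits non-unit rules of {G, S} → EE | Fj | d | h.
E: inherits non-unit rules of {E} → GhG | h.
F: inherits non-unit rules of {F} → FF | Ghd | jh.
G: inherits non-unit rules of {G} → EE | h.

S -> d | h | EE | Fj; E -> h | GhG; F -> FF | jh | Ghd; G -> h | EE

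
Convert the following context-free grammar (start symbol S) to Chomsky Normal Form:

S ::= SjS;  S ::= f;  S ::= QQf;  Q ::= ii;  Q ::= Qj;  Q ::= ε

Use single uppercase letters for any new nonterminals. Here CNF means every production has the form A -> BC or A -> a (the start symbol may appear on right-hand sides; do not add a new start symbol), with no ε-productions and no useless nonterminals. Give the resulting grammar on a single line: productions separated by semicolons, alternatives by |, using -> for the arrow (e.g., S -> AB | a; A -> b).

S -> f | QC | QD | SE; A -> j; B -> i; C -> f; D -> QC; E -> AS; Q -> j | BB | QA

Nullable: {Q}; after ε-elimination: S -> f | Qf | QQf | SjS; Q -> j | Qj | ii.
No unit productions to eliminate.
TERM: introduce C -> f, B -> i, A -> j and substitute in every rule of length ≥2.
BIN: S -> QQC becomes S -> QD, D -> QC; S -> SAS becomes S -> SE, E -> AS.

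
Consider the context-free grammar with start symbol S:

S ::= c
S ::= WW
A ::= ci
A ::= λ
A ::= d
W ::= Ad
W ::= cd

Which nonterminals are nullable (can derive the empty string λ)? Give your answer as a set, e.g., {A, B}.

Directly nullable (have an ε-rule): {A}.
Not nullable: S, W — each has a terminal in every rule's right-hand side or depends on a non-nullable symbol.

{A}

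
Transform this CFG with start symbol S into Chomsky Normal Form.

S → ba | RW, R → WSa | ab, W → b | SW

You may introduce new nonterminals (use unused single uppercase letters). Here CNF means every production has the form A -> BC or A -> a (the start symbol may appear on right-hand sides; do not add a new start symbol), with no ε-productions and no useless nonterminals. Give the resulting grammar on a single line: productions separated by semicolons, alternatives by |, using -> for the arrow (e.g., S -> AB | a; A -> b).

S -> BA | RW; A -> a; B -> b; C -> SA; R -> AB | WC; W -> b | SW

No ε-productions.
No unit productions to eliminate.
TERM: introduce A -> a, B -> b and substitute in every rule of length ≥2.
BIN: R -> WSA becomes R -> WC, C -> SA.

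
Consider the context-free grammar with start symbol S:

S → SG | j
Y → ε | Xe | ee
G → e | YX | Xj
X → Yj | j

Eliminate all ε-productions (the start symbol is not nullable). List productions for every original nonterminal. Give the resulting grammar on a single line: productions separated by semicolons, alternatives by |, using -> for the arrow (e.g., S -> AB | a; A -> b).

S -> j | SG; G -> X | e | Xj | YX; X -> j | Yj; Y -> Xe | ee

Nullable set: {Y}.
G -> YX: Y nullable, giving X | YX.
X -> Yj: Y nullable, giving Yj | j.
Drop Y -> ε.
Unchanged (no nullable symbols): S -> SG; S -> j; G -> Xj; G -> e; X -> j; Y -> Xe; Y -> ee.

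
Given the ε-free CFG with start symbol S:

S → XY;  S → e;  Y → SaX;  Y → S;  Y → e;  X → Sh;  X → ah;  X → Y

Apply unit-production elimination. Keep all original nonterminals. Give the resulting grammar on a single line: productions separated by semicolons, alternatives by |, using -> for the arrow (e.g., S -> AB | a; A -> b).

Unit productions: X->Y, Y->S.
Unit pairs (A ⇒* B via units): (X,S), (X,Y), (Y,S).
S: inherits non-unit rules of {S} → XY | e.
X: inherits non-unit rules of {S, X, Y} → SaX | Sh | XY | ah | e.
Y: inherits non-unit rules of {S, Y} → SaX | XY | e.

S -> e | XY; X -> e | Sh | XY | ah | SaX; Y -> e | XY | SaX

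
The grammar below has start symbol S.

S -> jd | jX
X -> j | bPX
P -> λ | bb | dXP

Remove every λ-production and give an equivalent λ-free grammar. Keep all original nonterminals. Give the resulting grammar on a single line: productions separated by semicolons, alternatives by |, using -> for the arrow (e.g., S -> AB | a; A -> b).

S -> jX | jd; P -> bb | dX | dXP; X -> j | bX | bPX

Nullable set: {P}.
Drop P -> λ.
P -> dXP: P nullable, giving dX | dXP.
X -> bPX: P nullable, giving bPX | bX.
Unchanged (no nullable symbols): S -> jX; S -> jd; P -> bb; X -> j.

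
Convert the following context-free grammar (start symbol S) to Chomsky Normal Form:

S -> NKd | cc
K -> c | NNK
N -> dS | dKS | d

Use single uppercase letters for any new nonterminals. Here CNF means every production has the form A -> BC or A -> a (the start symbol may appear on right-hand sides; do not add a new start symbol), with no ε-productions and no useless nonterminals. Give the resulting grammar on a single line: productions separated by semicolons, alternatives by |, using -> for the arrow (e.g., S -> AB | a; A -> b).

No ε-productions.
No unit productions to eliminate.
TERM: introduce B -> c, A -> d and substitute in every rule of length ≥2.
BIN: K -> NNK becomes K -> NC, C -> NK; N -> AKS becomes N -> AD, D -> KS; S -> NKA becomes S -> NE, E -> KA.

S -> BB | NE; A -> d; B -> c; C -> NK; D -> KS; E -> KA; K -> c | NC; N -> d | AD | AS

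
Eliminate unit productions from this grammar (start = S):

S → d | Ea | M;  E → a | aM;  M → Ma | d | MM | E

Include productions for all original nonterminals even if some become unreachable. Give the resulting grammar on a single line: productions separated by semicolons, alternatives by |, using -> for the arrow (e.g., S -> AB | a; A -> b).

S -> a | d | Ea | MM | Ma | aM; E -> a | aM; M -> a | d | MM | Ma | aM

Unit productions: M->E, S->M.
Unit pairs (A ⇒* B via units): (M,E), (S,E), (S,M).
S: inherits non-unit rules of {E, M, S} → Ea | MM | Ma | a | aM | d.
E: inherits non-unit rules of {E} → a | aM.
M: inherits non-unit rules of {E, M} → MM | Ma | a | aM | d.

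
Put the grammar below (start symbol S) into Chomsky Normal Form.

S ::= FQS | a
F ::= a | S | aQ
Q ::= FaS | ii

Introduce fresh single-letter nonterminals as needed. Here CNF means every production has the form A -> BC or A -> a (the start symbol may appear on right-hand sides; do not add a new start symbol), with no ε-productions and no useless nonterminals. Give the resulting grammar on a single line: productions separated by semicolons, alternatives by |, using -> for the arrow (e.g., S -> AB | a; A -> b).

S -> a | FE; A -> a; B -> i; C -> QS; D -> AS; E -> QS; F -> a | AQ | FC; Q -> BB | FD

No ε-productions.
After unit-elimination: S -> a | FQS; F -> a | aQ | FQS; Q -> ii | FaS.
TERM: introduce A -> a, B -> i and substitute in every rule of length ≥2.
BIN: F -> FQS becomes F -> FC, C -> QS; Q -> FAS becomes Q -> FD, D -> AS; S -> FQS becomes S -> FE, E -> QS.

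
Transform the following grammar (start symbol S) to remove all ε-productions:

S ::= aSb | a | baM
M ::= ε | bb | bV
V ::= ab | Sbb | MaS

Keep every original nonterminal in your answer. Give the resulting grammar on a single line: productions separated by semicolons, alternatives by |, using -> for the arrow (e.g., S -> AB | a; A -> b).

S -> a | ba | aSb | baM; M -> bV | bb; V -> aS | ab | MaS | Sbb

Nullable set: {M}.
S -> baM: M nullable, giving ba | baM.
Drop M -> ε.
V -> MaS: M nullable, giving MaS | aS.
Unchanged (no nullable symbols): S -> a; S -> aSb; M -> bV; M -> bb; V -> Sbb; V -> ab.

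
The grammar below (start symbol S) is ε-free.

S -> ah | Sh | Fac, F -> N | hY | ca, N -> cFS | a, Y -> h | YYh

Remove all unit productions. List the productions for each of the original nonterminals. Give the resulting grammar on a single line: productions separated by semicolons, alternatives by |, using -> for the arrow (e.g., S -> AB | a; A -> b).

Unit productions: F->N.
Unit pairs (A ⇒* B via units): (F,N).
S: inherits non-unit rules of {S} → Fac | Sh | ah.
F: inherits non-unit rules of {F, N} → a | cFS | ca | hY.
N: inherits non-unit rules of {N} → a | cFS.
Y: inherits non-unit rules of {Y} → YYh | h.

S -> Sh | ah | Fac; F -> a | ca | hY | cFS; N -> a | cFS; Y -> h | YYh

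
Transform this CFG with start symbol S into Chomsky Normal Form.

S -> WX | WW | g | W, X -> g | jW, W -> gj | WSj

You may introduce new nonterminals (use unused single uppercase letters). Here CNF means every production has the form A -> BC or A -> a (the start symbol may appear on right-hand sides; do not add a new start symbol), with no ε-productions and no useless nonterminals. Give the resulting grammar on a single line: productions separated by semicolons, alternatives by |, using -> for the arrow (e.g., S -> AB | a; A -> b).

S -> g | BA | WC | WW | WX; A -> j; B -> g; C -> SA; D -> SA; W -> BA | WD; X -> g | AW

No ε-productions.
After unit-elimination: S -> g | WW | WX | gj | WSj; W -> gj | WSj; X -> g | jW.
TERM: introduce B -> g, A -> j and substitute in every rule of length ≥2.
BIN: S -> WSA becomes S -> WC, C -> SA; W -> WSA becomes W -> WD, D -> SA.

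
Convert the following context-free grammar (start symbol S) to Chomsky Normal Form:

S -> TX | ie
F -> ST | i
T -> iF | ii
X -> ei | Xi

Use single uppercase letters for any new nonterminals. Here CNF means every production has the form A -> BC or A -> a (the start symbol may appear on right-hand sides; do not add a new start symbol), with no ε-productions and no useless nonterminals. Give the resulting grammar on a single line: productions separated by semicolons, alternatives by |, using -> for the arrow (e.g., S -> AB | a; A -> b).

S -> AB | TX; A -> i; B -> e; F -> i | ST; T -> AA | AF; X -> BA | XA

No ε-productions.
No unit productions to eliminate.
TERM: introduce B -> e, A -> i and substitute in every rule of length ≥2.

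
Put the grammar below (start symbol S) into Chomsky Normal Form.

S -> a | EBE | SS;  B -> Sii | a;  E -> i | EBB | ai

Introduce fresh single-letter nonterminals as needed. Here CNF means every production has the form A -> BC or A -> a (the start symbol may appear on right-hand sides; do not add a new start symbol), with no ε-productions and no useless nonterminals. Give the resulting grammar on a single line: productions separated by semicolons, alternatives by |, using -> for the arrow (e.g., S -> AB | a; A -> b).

S -> a | EG | SS; A -> i; B -> a | SD; C -> a; D -> AA; E -> i | CA | EF; F -> BB; G -> BE

No ε-productions.
No unit productions to eliminate.
TERM: introduce C -> a, A -> i and substitute in every rule of length ≥2.
BIN: B -> SAA becomes B -> SD, D -> AA; E -> EBB becomes E -> EF, F -> BB; S -> EBE becomes S -> EG, G -> BE.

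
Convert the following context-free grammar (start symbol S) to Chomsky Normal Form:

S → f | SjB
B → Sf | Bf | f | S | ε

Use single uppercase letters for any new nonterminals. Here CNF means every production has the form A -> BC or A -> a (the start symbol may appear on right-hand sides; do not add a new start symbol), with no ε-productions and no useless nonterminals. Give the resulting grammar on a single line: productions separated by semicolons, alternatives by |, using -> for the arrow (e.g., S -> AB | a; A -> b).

Nullable: {B}; after ε-elimination: S -> f | Sj | SjB; B -> S | f | Bf | Sf.
After unit-elimination: S -> f | Sj | SjB; B -> f | Bf | Sf | Sj | SjB.
TERM: introduce A -> f, C -> j and substitute in every rule of length ≥2.
BIN: B -> SCB becomes B -> SD, D -> CB; S -> SCB becomes S -> SE, E -> CB.

S -> f | SC | SE; A -> f; B -> f | BA | SA | SC | SD; C -> j; D -> CB; E -> CB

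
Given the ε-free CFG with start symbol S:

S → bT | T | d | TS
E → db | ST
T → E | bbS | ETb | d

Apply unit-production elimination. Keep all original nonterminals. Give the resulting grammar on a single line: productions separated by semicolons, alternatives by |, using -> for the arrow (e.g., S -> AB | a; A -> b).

S -> d | ST | TS | bT | db | ETb | bbS; E -> ST | db; T -> d | ST | db | ETb | bbS

Unit productions: S->T, T->E.
Unit pairs (A ⇒* B via units): (S,E), (S,T), (T,E).
S: inherits non-unit rules of {E, S, T} → ETb | ST | TS | bT | bbS | d | db.
E: inherits non-unit rules of {E} → ST | db.
T: inherits non-unit rules of {E, T} → ETb | ST | bbS | d | db.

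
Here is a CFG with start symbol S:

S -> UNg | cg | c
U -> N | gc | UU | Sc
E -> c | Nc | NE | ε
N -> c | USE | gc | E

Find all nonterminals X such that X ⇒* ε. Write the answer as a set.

Directly nullable (have an ε-rule): {E}.
N is nullable via N -> E (every symbol on the right is already known nullable).
U is nullable via U -> N (every symbol on the right is already known nullable).
Not nullable: S — each has a terminal in every rule's right-hand side or depends on a non-nullable symbol.

{E, N, U}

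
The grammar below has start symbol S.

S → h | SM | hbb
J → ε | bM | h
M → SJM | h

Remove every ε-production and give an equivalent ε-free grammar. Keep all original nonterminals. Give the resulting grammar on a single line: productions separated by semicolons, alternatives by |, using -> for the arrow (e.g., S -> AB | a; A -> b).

S -> h | SM | hbb; J -> h | bM; M -> h | SM | SJM

Nullable set: {J}.
Drop J -> ε.
M -> SJM: J nullable, giving SJM | SM.
Unchanged (no nullable symbols): S -> SM; S -> h; S -> hbb; J -> bM; J -> h; M -> h.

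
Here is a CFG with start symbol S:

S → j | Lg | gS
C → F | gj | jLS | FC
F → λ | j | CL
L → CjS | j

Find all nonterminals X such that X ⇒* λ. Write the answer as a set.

{C, F}

Directly nullable (have an ε-rule): {F}.
C is nullable via C -> F (every symbol on the right is already known nullable).
Not nullable: L, S — each has a terminal in every rule's right-hand side or depends on a non-nullable symbol.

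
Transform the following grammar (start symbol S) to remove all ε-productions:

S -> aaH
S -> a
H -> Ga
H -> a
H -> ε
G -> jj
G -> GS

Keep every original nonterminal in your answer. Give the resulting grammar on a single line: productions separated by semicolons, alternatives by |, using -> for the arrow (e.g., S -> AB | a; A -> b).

S -> a | aa | aaH; G -> GS | jj; H -> a | Ga

Nullable set: {H}.
S -> aaH: H nullable, giving aa | aaH.
Drop H -> ε.
Unchanged (no nullable symbols): S -> a; G -> GS; G -> jj; H -> Ga; H -> a.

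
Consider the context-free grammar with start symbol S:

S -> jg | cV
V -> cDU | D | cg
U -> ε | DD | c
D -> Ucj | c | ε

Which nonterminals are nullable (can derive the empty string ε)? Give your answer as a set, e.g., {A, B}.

Directly nullable (have an ε-rule): {D, U}.
V is nullable via V -> D (every symbol on the right is already known nullable).
Not nullable: S — each has a terminal in every rule's right-hand side or depends on a non-nullable symbol.

{D, U, V}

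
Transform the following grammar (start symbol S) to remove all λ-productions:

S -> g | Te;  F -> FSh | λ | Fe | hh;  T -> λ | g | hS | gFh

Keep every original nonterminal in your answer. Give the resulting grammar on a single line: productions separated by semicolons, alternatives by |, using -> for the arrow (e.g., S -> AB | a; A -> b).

S -> e | g | Te; F -> e | Fe | Sh | hh | FSh; T -> g | gh | hS | gFh

Nullable set: {F, T}.
S -> Te: T nullable, giving Te | e.
Drop F -> λ.
F -> FSh: F nullable, giving FSh | Sh.
F -> Fe: F nullable, giving Fe | e.
Drop T -> λ.
T -> gFh: F nullable, giving gFh | gh.
Unchanged (no nullable symbols): S -> g; F -> hh; T -> g; T -> hS.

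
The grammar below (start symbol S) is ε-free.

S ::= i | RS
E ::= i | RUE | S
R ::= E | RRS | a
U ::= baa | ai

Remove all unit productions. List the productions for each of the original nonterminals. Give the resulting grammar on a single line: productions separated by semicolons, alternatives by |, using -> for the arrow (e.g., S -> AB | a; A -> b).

Unit productions: E->S, R->E.
Unit pairs (A ⇒* B via units): (E,S), (R,E), (R,S).
S: inherits non-unit rules of {S} → RS | i.
E: inherits non-unit rules of {E, S} → RS | RUE | i.
R: inherits non-unit rules of {E, R, S} → RRS | RS | RUE | a | i.
U: inherits non-unit rules of {U} → ai | baa.

S -> i | RS; E -> i | RS | RUE; R -> a | i | RS | RRS | RUE; U -> ai | baa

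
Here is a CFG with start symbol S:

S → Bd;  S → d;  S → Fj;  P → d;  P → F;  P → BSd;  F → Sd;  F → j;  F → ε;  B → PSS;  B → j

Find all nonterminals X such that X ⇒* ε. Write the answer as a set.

{F, P}

Directly nullable (have an ε-rule): {F}.
P is nullable via P -> F (every symbol on the right is already known nullable).
Not nullable: B, S — each has a terminal in every rule's right-hand side or depends on a non-nullable symbol.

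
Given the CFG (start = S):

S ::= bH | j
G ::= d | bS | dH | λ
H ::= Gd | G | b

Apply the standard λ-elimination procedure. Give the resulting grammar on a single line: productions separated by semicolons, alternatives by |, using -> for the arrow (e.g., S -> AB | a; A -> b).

S -> b | j | bH; G -> d | bS | dH; H -> G | b | d | Gd

Nullable set: {G, H}.
S -> bH: H nullable, giving b | bH.
Drop G -> λ.
G -> dH: H nullable, giving d | dH.
H -> G: G nullable, giving G.
H -> Gd: G nullable, giving Gd | d.
Unchanged (no nullable symbols): S -> j; G -> bS; G -> d; H -> b.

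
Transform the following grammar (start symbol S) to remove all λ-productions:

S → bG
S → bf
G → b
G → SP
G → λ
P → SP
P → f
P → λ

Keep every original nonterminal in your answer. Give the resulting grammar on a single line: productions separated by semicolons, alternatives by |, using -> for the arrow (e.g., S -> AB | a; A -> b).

S -> b | bG | bf; G -> S | b | SP; P -> S | f | SP

Nullable set: {G, P}.
S -> bG: G nullable, giving b | bG.
Drop G -> λ.
G -> SP: P nullable, giving S | SP.
Drop P -> λ.
P -> SP: P nullable, giving S | SP.
Unchanged (no nullable symbols): S -> bf; G -> b; P -> f.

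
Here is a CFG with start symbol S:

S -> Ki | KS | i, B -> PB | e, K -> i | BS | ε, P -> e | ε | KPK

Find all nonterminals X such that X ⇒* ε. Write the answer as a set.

{K, P}

Directly nullable (have an ε-rule): {K, P}.
Not nullable: B, S — each has a terminal in every rule's right-hand side or depends on a non-nullable symbol.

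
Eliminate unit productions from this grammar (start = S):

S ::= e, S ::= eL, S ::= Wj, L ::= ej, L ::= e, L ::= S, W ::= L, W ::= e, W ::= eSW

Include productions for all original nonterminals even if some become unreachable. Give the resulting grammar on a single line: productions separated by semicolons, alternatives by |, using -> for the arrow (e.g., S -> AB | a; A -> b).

S -> e | Wj | eL; L -> e | Wj | eL | ej; W -> e | Wj | eL | ej | eSW

Unit productions: L->S, W->L.
Unit pairs (A ⇒* B via units): (L,S), (W,L), (W,S).
S: inherits non-unit rules of {S} → Wj | e | eL.
L: inherits non-unit rules of {L, S} → Wj | e | eL | ej.
W: inherits non-unit rules of {L, S, W} → Wj | e | eL | eSW | ej.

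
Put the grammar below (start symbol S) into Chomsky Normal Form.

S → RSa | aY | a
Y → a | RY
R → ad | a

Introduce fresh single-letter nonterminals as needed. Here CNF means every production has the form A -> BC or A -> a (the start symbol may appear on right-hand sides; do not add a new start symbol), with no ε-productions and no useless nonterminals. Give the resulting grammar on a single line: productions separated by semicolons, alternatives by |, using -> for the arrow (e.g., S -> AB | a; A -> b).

No ε-productions.
No unit productions to eliminate.
TERM: introduce A -> a, B -> d and substitute in every rule of length ≥2.
BIN: S -> RSA becomes S -> RC, C -> SA.

S -> a | AY | RC; A -> a; B -> d; C -> SA; R -> a | AB; Y -> a | RY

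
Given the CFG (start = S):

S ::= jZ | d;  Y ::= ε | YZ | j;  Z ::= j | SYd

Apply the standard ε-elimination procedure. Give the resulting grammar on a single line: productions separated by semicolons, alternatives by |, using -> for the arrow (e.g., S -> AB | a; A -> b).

S -> d | jZ; Y -> Z | j | YZ; Z -> j | Sd | SYd

Nullable set: {Y}.
Drop Y -> ε.
Y -> YZ: Y nullable, giving YZ | Z.
Z -> SYd: Y nullable, giving SYd | Sd.
Unchanged (no nullable symbols): S -> d; S -> jZ; Y -> j; Z -> j.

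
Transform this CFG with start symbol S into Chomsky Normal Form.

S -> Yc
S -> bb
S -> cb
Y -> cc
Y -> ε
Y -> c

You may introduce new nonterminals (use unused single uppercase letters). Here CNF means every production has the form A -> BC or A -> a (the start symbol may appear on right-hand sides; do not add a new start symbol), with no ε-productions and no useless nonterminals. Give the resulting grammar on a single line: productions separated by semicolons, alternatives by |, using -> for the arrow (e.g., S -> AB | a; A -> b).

Nullable: {Y}; after ε-elimination: S -> c | Yc | bb | cb; Y -> c | cc.
No unit productions to eliminate.
TERM: introduce B -> b, A -> c and substitute in every rule of length ≥2.

S -> c | AB | BB | YA; A -> c; B -> b; Y -> c | AA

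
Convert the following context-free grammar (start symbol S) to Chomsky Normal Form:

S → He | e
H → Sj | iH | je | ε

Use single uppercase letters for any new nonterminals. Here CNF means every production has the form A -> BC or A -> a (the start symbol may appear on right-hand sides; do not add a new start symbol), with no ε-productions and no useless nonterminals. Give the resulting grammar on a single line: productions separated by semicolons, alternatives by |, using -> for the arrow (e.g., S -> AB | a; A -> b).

S -> e | HC; A -> j; B -> i; C -> e; H -> i | AC | BH | SA

Nullable: {H}; after ε-elimination: S -> e | He; H -> i | Sj | iH | je.
No unit productions to eliminate.
TERM: introduce C -> e, B -> i, A -> j and substitute in every rule of length ≥2.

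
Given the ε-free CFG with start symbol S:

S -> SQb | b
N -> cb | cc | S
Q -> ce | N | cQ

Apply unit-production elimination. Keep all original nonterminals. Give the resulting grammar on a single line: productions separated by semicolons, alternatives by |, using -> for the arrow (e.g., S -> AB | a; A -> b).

S -> b | SQb; N -> b | cb | cc | SQb; Q -> b | cQ | cb | cc | ce | SQb

Unit productions: N->S, Q->N.
Unit pairs (A ⇒* B via units): (N,S), (Q,N), (Q,S).
S: inherits non-unit rules of {S} → SQb | b.
N: inherits non-unit rules of {N, S} → SQb | b | cb | cc.
Q: inherits non-unit rules of {N, Q, S} → SQb | b | cQ | cb | cc | ce.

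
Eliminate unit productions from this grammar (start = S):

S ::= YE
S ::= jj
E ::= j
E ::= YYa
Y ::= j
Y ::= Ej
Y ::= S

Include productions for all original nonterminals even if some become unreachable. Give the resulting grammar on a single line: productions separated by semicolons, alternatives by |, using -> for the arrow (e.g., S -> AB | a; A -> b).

S -> YE | jj; E -> j | YYa; Y -> j | Ej | YE | jj

Unit productions: Y->S.
Unit pairs (A ⇒* B via units): (Y,S).
S: inherits non-unit rules of {S} → YE | jj.
E: inherits non-unit rules of {E} → YYa | j.
Y: inherits non-unit rules of {S, Y} → Ej | YE | j | jj.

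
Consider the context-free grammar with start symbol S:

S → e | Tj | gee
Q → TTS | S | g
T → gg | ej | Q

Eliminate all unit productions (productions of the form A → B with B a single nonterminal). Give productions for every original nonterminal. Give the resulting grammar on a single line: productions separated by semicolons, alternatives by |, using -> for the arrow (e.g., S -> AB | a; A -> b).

Unit productions: Q->S, T->Q.
Unit pairs (A ⇒* B via units): (Q,S), (T,Q), (T,S).
S: inherits non-unit rules of {S} → Tj | e | gee.
Q: inherits non-unit rules of {Q, S} → TTS | Tj | e | g | gee.
T: inherits non-unit rules of {Q, S, T} → TTS | Tj | e | ej | g | gee | gg.

S -> e | Tj | gee; Q -> e | g | Tj | TTS | gee; T -> e | g | Tj | ej | gg | TTS | gee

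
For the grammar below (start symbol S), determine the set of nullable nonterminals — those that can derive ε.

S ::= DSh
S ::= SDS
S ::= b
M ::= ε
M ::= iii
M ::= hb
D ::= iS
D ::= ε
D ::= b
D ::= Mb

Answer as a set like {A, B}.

Directly nullable (have an ε-rule): {D, M}.
Not nullable: S — each has a terminal in every rule's right-hand side or depends on a non-nullable symbol.

{D, M}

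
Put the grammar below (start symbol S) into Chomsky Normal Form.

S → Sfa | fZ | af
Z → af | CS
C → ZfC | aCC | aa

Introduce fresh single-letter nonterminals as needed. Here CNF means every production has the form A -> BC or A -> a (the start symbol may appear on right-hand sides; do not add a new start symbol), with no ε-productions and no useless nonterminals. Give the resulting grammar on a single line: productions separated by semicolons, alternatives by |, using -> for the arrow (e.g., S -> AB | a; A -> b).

S -> AZ | BA | SF; A -> f; B -> a; C -> BB | BD | ZE; D -> CC; E -> AC; F -> AB; Z -> BA | CS

No ε-productions.
No unit productions to eliminate.
TERM: introduce B -> a, A -> f and substitute in every rule of length ≥2.
BIN: C -> BCC becomes C -> BD, D -> CC; C -> ZAC becomes C -> ZE, E -> AC; S -> SAB becomes S -> SF, F -> AB.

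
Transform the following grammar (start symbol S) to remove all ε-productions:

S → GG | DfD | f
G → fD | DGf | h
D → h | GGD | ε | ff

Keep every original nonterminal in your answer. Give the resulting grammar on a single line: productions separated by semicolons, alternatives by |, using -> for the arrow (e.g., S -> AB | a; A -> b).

Nullable set: {D}.
S -> DfD: D, D nullable, giving Df | DfD | f | fD.
Drop D -> ε.
D -> GGD: D nullable, giving GG | GGD.
G -> DGf: D nullable, giving DGf | Gf.
G -> fD: D nullable, giving f | fD.
Unchanged (no nullable symbols): S -> GG; S -> f; D -> ff; D -> h; G -> h.

S -> f | Df | GG | fD | DfD; D -> h | GG | ff | GGD; G -> f | h | Gf | fD | DGf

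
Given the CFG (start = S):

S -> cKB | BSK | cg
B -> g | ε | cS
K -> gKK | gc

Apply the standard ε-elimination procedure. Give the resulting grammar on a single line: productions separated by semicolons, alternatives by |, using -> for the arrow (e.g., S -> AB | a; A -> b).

S -> SK | cK | cg | BSK | cKB; B -> g | cS; K -> gc | gKK

Nullable set: {B}.
S -> BSK: B nullable, giving BSK | SK.
S -> cKB: B nullable, giving cK | cKB.
Drop B -> ε.
Unchanged (no nullable symbols): S -> cg; B -> cS; B -> g; K -> gKK; K -> gc.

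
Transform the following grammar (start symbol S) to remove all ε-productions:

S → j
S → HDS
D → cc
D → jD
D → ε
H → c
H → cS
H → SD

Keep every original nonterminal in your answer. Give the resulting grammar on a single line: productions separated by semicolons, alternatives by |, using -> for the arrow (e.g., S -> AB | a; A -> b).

S -> j | HS | HDS; D -> j | cc | jD; H -> S | c | SD | cS

Nullable set: {D}.
S -> HDS: D nullable, giving HDS | HS.
Drop D -> ε.
D -> jD: D nullable, giving j | jD.
H -> SD: D nullable, giving S | SD.
Unchanged (no nullable symbols): S -> j; D -> cc; H -> c; H -> cS.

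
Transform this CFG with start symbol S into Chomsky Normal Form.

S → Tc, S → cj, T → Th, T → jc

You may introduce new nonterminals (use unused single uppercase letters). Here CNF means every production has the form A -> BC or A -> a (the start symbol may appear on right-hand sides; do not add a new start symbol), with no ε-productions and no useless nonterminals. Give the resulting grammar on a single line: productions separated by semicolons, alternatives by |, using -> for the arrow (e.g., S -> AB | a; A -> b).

S -> AB | TA; A -> c; B -> j; C -> h; T -> BA | TC

No ε-productions.
No unit productions to eliminate.
TERM: introduce A -> c, C -> h, B -> j and substitute in every rule of length ≥2.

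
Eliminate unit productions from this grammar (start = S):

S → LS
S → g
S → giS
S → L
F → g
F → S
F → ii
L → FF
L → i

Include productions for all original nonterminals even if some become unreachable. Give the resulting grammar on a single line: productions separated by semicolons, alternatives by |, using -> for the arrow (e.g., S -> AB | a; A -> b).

S -> g | i | FF | LS | giS; F -> g | i | FF | LS | ii | giS; L -> i | FF

Unit productions: F->S, S->L.
Unit pairs (A ⇒* B via units): (F,L), (F,S), (S,L).
S: inherits non-unit rules of {L, S} → FF | LS | g | giS | i.
F: inherits non-unit rules of {F, L, S} → FF | LS | g | giS | i | ii.
L: inherits non-unit rules of {L} → FF | i.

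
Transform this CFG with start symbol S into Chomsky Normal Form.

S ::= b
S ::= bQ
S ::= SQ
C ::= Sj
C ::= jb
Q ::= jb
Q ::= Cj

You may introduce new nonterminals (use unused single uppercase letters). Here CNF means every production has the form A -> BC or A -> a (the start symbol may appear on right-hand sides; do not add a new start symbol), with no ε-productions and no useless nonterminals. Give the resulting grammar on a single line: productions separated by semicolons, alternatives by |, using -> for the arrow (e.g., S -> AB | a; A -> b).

No ε-productions.
No unit productions to eliminate.
TERM: introduce B -> b, A -> j and substitute in every rule of length ≥2.

S -> b | BQ | SQ; A -> j; B -> b; C -> AB | SA; Q -> AB | CA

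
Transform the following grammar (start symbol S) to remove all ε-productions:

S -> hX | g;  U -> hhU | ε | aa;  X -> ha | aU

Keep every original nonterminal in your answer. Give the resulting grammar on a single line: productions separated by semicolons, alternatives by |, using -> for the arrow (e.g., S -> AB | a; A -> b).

Nullable set: {U}.
Drop U -> ε.
U -> hhU: U nullable, giving hh | hhU.
X -> aU: U nullable, giving a | aU.
Unchanged (no nullable symbols): S -> g; S -> hX; U -> aa; X -> ha.

S -> g | hX; U -> aa | hh | hhU; X -> a | aU | ha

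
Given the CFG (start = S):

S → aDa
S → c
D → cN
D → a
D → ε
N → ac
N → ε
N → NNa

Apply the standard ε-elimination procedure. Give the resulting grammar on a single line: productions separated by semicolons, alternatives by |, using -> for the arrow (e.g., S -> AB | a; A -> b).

Nullable set: {D, N}.
S -> aDa: D nullable, giving aDa | aa.
Drop D -> ε.
D -> cN: N nullable, giving c | cN.
Drop N -> ε.
N -> NNa: N, N nullable, giving NNa | Na | a.
Unchanged (no nullable symbols): S -> c; D -> a; N -> ac.

S -> c | aa | aDa; D -> a | c | cN; N -> a | Na | ac | NNa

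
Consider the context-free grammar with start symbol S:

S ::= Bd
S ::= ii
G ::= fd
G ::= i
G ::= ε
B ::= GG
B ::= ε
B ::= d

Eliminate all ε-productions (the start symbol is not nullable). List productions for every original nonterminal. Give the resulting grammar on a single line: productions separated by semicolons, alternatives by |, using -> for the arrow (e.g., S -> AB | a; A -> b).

S -> d | Bd | ii; B -> G | d | GG; G -> i | fd

Nullable set: {B, G}.
S -> Bd: B nullable, giving Bd | d.
Drop B -> ε.
B -> GG: G, G nullable, giving G | GG.
Drop G -> ε.
Unchanged (no nullable symbols): S -> ii; B -> d; G -> fd; G -> i.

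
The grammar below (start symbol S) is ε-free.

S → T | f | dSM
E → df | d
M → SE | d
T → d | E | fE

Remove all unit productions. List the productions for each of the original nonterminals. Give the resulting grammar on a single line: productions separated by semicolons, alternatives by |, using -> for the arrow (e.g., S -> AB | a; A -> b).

S -> d | f | df | fE | dSM; E -> d | df; M -> d | SE; T -> d | df | fE

Unit productions: S->T, T->E.
Unit pairs (A ⇒* B via units): (S,E), (S,T), (T,E).
S: inherits non-unit rules of {E, S, T} → d | dSM | df | f | fE.
E: inherits non-unit rules of {E} → d | df.
M: inherits non-unit rules of {M} → SE | d.
T: inherits non-unit rules of {E, T} → d | df | fE.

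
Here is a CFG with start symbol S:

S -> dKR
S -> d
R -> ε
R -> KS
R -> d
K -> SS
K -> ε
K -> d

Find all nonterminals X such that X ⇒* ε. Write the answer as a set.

Directly nullable (have an ε-rule): {K, R}.
Not nullable: S — each has a terminal in every rule's right-hand side or depends on a non-nullable symbol.

{K, R}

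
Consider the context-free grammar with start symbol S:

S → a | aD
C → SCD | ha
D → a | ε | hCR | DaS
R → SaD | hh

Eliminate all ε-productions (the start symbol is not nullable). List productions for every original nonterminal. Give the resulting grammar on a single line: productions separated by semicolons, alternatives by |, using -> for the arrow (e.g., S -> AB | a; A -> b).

S -> a | aD; C -> SC | ha | SCD; D -> a | aS | DaS | hCR; R -> Sa | hh | SaD

Nullable set: {D}.
S -> aD: D nullable, giving a | aD.
C -> SCD: D nullable, giving SC | SCD.
Drop D -> ε.
D -> DaS: D nullable, giving DaS | aS.
R -> SaD: D nullable, giving Sa | SaD.
Unchanged (no nullable symbols): S -> a; C -> ha; D -> a; D -> hCR; R -> hh.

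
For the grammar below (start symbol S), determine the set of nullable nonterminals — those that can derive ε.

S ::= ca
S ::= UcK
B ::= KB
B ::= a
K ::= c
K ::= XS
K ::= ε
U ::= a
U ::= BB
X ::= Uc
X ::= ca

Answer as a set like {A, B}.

{K}

Directly nullable (have an ε-rule): {K}.
Not nullable: B, S, U, X — each has a terminal in every rule's right-hand side or depends on a non-nullable symbol.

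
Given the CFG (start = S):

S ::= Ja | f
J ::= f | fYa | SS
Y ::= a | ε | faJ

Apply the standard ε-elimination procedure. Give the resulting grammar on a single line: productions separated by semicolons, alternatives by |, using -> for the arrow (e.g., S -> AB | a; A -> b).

S -> f | Ja; J -> f | SS | fa | fYa; Y -> a | faJ

Nullable set: {Y}.
J -> fYa: Y nullable, giving fYa | fa.
Drop Y -> ε.
Unchanged (no nullable symbols): S -> Ja; S -> f; J -> SS; J -> f; Y -> a; Y -> faJ.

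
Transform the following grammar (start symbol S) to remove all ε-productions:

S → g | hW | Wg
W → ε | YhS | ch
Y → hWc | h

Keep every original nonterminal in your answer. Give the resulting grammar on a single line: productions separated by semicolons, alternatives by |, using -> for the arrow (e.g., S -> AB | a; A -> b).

Nullable set: {W}.
S -> Wg: W nullable, giving Wg | g.
S -> hW: W nullable, giving h | hW.
Drop W -> ε.
Y -> hWc: W nullable, giving hWc | hc.
Unchanged (no nullable symbols): S -> g; W -> YhS; W -> ch; Y -> h.

S -> g | h | Wg | hW; W -> ch | YhS; Y -> h | hc | hWc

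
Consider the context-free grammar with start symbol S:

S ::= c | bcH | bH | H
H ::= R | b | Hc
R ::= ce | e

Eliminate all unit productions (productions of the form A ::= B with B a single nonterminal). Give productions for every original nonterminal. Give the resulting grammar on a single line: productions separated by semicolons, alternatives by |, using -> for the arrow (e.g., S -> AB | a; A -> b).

Unit productions: H->R, S->H.
Unit pairs (A ⇒* B via units): (H,R), (S,H), (S,R).
S: inherits non-unit rules of {H, R, S} → Hc | b | bH | bcH | c | ce | e.
H: inherits non-unit rules of {H, R} → Hc | b | ce | e.
R: inherits non-unit rules of {R} → ce | e.

S -> b | c | e | Hc | bH | ce | bcH; H -> b | e | Hc | ce; R -> e | ce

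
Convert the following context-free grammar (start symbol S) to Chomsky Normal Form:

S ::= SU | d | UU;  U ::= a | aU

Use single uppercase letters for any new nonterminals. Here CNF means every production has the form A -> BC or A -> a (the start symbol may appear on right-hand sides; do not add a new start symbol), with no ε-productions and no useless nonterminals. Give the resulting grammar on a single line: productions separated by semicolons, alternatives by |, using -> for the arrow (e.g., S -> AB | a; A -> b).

No ε-productions.
No unit productions to eliminate.
TERM: introduce A -> a and substitute in every rule of length ≥2.

S -> d | SU | UU; A -> a; U -> a | AU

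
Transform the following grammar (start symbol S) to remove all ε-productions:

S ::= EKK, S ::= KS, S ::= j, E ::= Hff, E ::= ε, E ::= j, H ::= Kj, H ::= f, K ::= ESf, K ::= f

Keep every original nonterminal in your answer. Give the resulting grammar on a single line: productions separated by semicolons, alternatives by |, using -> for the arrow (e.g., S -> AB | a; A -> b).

Nullable set: {E}.
S -> EKK: E nullable, giving EKK | KK.
Drop E -> ε.
K -> ESf: E nullable, giving ESf | Sf.
Unchanged (no nullable symbols): S -> KS; S -> j; E -> Hff; E -> j; H -> Kj; H -> f; K -> f.

S -> j | KK | KS | EKK; E -> j | Hff; H -> f | Kj; K -> f | Sf | ESf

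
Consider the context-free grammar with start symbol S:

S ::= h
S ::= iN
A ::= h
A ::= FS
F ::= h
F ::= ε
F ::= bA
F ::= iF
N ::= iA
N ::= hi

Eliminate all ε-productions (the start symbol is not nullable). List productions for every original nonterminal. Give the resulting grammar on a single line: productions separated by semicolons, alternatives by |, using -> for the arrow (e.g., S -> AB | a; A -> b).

Nullable set: {F}.
A -> FS: F nullable, giving FS | S.
Drop F -> ε.
F -> iF: F nullable, giving i | iF.
Unchanged (no nullable symbols): S -> h; S -> iN; A -> h; F -> bA; F -> h; N -> hi; N -> iA.

S -> h | iN; A -> S | h | FS; F -> h | i | bA | iF; N -> hi | iA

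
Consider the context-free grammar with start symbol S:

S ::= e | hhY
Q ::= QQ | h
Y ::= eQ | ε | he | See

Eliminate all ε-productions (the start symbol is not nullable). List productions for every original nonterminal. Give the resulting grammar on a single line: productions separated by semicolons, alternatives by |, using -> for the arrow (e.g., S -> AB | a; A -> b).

S -> e | hh | hhY; Q -> h | QQ; Y -> eQ | he | See

Nullable set: {Y}.
S -> hhY: Y nullable, giving hh | hhY.
Drop Y -> ε.
Unchanged (no nullable symbols): S -> e; Q -> QQ; Q -> h; Y -> See; Y -> eQ; Y -> he.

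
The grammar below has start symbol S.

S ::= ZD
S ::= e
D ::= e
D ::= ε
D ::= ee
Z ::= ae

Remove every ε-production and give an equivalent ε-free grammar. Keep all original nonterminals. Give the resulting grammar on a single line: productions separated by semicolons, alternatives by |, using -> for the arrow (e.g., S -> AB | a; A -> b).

S -> Z | e | ZD; D -> e | ee; Z -> ae

Nullable set: {D}.
S -> ZD: D nullable, giving Z | ZD.
Drop D -> ε.
Unchanged (no nullable symbols): S -> e; D -> e; D -> ee; Z -> ae.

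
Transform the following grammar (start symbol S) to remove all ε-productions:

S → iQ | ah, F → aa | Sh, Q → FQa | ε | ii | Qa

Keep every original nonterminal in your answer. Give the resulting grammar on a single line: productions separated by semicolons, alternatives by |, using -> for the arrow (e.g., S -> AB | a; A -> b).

S -> i | ah | iQ; F -> Sh | aa; Q -> a | Fa | Qa | ii | FQa

Nullable set: {Q}.
S -> iQ: Q nullable, giving i | iQ.
Drop Q -> ε.
Q -> FQa: Q nullable, giving FQa | Fa.
Q -> Qa: Q nullable, giving Qa | a.
Unchanged (no nullable symbols): S -> ah; F -> Sh; F -> aa; Q -> ii.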